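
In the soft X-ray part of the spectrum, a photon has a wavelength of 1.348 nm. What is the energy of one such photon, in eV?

Convert to SI: λ = 1.348 nm = 1.348 × 10^-9 m.
Apply E = hc/λ: E = 1.474 × 10^-16 J.
Converting to eV: E = 919.8 eV ≈ 920 eV.

920 eV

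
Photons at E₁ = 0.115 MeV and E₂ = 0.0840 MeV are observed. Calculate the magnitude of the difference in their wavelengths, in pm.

3.98 pm

Using λ = hc/E: λ₁ = 1.078 × 10^-11 m, λ₂ = 1.476 × 10^-11 m.
|Δλ| = |1.078 × 10^-11 − 1.476 × 10^-11| = 3.98 × 10^-12 m = 3.98 pm.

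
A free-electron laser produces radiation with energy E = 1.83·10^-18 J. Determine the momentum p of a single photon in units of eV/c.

Since p = E/c for a photon, p = 6.104·10^-27 kg·m/s.
Converting to eV/c: p = 11.42 eV/c ≈ 11.4 eV/c.

11.4 eV/c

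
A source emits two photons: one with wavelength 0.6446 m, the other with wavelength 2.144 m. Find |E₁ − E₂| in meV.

Using E = hc/λ: E₁ = 3.0817 × 10^-25 J, E₂ = 9.2651 × 10^-26 J.
|ΔE| = |3.0817 × 10^-25 − 9.2651 × 10^-26| = 2.16 × 10^-25 J = 1.35 × 10^-3 meV.

1.35 × 10^-3 meV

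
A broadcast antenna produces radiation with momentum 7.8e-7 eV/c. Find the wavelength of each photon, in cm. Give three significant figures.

Take h = 6.62607015e-34 J·s, c = 2.99792458e8 m/s, 1 eV = 1.602176634e-19 J.
First convert: p = 7.8e-7 eV/c = 4.1685e-34 kg·m/s.
Apply λ = h/p: λ = 1.590 m.
Converting to cm: λ = 159.0 cm ≈ 159 cm.

159 cm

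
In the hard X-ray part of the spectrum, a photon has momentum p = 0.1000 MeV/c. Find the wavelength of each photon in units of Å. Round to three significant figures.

0.124 Å

Use h = 6.62607015 × 10^-34 J·s, c = 2.99792458 × 10^8 m/s, 1 eV = 1.602176634 × 10^-19 J.
First convert: p = 0.1000 MeV/c = 5.3443 × 10^-23 kg·m/s.
For a photon λ = h/p, so λ = 1.240 × 10^-11 m.
Converting to Å: λ = 0.1240 Å ≈ 0.124 Å.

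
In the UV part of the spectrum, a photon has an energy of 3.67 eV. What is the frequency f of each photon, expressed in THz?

887 THz

Convert to SI: E = 3.67 eV = 5.8800·10^-19 J.
Since f = E/h for a photon, f = 8.874·10^14 Hz.
Converting to THz: f = 887.4 THz ≈ 887 THz.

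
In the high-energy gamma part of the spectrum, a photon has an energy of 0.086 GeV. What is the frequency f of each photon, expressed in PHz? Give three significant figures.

2.08e7 PHz

Convert to SI: E = 0.086 GeV = 1.3779e-11 J.
Since f = E/h for a photon, f = 2.079e22 Hz.
Converting to PHz: f = 2.079e7 PHz ≈ 2.08e7 PHz.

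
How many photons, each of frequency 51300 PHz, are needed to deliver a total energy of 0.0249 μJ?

Per-photon energy: E = 3.399·10^-14 J (from frequency = 51300 PHz).
N = E_total / E_photon = 2.49·10^-8 J / 3.399·10^-14 J = 7.33·10^5.

7.33·10^5 photons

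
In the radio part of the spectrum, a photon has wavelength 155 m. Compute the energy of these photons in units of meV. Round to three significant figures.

8.00 × 10^-6 meV

Apply E = hc/λ: E = 1.282 × 10^-27 J.
Converting to meV: E = 7.999 × 10^-6 meV ≈ 8.00 × 10^-6 meV.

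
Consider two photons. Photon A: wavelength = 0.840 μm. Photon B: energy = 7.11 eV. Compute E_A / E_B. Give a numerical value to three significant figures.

0.208

E_A = 2.365·10^-19 J (from wavelength = 0.840 μm, via E = hc/λ).
E_B = 1.139·10^-18 J (from energy = 7.11 eV, via E given directly).
Ratio = 2.365·10^-19 / 1.139·10^-18 = 0.208.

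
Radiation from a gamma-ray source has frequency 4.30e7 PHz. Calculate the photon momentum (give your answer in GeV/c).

(h = 6.62607015e-34 J·s, c = 2.99792458e8 m/s, 1 eV = 1.602176634e-19 J.)
First convert: f = 4.30e7 PHz = 4.30e22 Hz.
Since p = hf/c for a photon, p = 9.504e-20 kg·m/s.
Converting to GeV/c: p = 0.1778 GeV/c ≈ 0.178 GeV/c.

0.178 GeV/c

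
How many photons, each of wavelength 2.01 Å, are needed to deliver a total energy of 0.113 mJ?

Per-photon energy: E = 9.883e-16 J (from wavelength = 2.01 Å).
N = E_total / E_photon = 1.13e-4 J / 9.883e-16 J = 1.14e11.

1.14e11 photons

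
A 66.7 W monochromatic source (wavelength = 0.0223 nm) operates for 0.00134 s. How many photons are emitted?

1.00·10^13 photons

Total energy: E_total = P·t = 66.7 × 0.00134 = 0.08938 J.
Per-photon energy: E = 8.908·10^-15 J.
N = E_total / E_photon = 1.00·10^13.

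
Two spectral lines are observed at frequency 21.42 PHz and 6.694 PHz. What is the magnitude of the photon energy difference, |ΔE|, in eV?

60.9 eV

Using E = hf: E₁ = 1.4193e-17 J, E₂ = 4.4355e-18 J.
|ΔE| = |1.4193e-17 − 4.4355e-18| = 9.76e-18 J = 60.9 eV.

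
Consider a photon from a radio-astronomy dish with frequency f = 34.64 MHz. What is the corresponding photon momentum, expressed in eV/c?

1.43e-7 eV/c

Use h = 6.62607015e-34 J·s, c = 2.99792458e8 m/s, 1 eV = 1.602176634e-19 J.
First convert: f = 34.64 MHz = 3.464e7 Hz.
Apply p = hf/c: p = 7.656e-35 kg·m/s.
Converting to eV/c: p = 1.433e-7 eV/c ≈ 1.43e-7 eV/c.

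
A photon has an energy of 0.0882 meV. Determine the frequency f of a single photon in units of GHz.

(h = 6.62607015e-34 J·s, 1 eV = 1.602176634e-19 J.)
First convert: E = 0.0882 meV = 1.4131e-23 J.
For a photon f = E/h, so f = 2.133e10 Hz.
Converting to GHz: f = 21.33 GHz ≈ 21.3 GHz.

21.3 GHz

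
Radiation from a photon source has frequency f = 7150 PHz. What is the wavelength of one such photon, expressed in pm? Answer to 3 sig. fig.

41.9 pm

Use c = 2.99792458e8 m/s.
In SI units: f = 7150 PHz = 7.15e18 Hz.
The photon relation is λ = c/f, giving λ = 4.193e-11 m.
Converting to pm: λ = 41.93 pm ≈ 41.9 pm.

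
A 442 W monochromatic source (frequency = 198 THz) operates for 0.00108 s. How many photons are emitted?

3.64 × 10^18 photons

Total energy: E_total = P·t = 442 × 0.00108 = 0.4774 J.
Per-photon energy: E = 1.312 × 10^-19 J.
N = E_total / E_photon = 3.64 × 10^18.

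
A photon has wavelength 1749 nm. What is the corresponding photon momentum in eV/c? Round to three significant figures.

First convert: λ = 1749 nm = 1.749e-6 m.
The photon relation is p = h/λ, giving p = 3.788e-28 kg·m/s.
Converting to eV/c: p = 0.7089 eV/c ≈ 0.709 eV/c.

0.709 eV/c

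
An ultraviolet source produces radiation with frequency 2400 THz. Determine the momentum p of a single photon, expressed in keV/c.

9.93e-3 keV/c

Convert to SI: f = 2400 THz = 2.40e15 Hz.
The photon relation is p = hf/c, giving p = 5.305e-27 kg·m/s.
Converting to keV/c: p = 0.009926 keV/c ≈ 9.93e-3 keV/c.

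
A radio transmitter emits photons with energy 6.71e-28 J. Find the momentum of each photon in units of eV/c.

4.19e-9 eV/c

Take c = 2.99792458e8 m/s, 1 eV = 1.602176634e-19 J.
The photon relation is p = E/c, giving p = 2.238e-36 kg·m/s.
Converting to eV/c: p = 4.188e-9 eV/c ≈ 4.19e-9 eV/c.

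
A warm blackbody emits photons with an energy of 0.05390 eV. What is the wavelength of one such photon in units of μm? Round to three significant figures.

First convert: E = 0.05390 eV = 8.6357e-21 J.
The photon relation is λ = hc/E, giving λ = 2.300e-5 m.
Converting to μm: λ = 23.00 μm ≈ 23.0 μm.

23.0 μm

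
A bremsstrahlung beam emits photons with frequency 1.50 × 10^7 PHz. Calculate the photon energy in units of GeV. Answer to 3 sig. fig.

In SI units: f = 1.50 × 10^7 PHz = 1.50 × 10^22 Hz.
The photon relation is E = hf, giving E = 9.939 × 10^-12 J.
Converting to GeV: E = 0.06204 GeV ≈ 0.0620 GeV.

0.0620 GeV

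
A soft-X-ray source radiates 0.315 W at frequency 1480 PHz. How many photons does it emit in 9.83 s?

Total energy: E_total = P·t = 0.315 × 9.83 = 3.096 J.
Per-photon energy: E = 9.807e-16 J.
N = E_total / E_photon = 3.16e15.

3.16e15 photons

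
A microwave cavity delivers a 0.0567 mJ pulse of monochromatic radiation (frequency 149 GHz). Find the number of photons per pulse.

Per-photon energy: E = 9.873e-23 J (from frequency = 149 GHz).
N = E_total / E_photon = 5.67e-5 J / 9.873e-23 J = 5.74e17.

5.74e17 photons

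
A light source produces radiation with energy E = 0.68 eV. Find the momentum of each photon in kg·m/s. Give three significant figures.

3.63 × 10^-28 kg·m/s

First convert: E = 0.68 eV = 1.0895 × 10^-19 J.
The photon relation is p = E/c, giving p = 3.634 × 10^-28 kg·m/s.
So p ≈ 3.63 × 10^-28 kg·m/s.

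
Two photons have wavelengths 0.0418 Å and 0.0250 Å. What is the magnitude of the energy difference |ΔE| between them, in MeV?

0.199 MeV

Using E = hc/λ: E₁ = 4.752·10^-14 J, E₂ = 7.946·10^-14 J.
|ΔE| = |4.752·10^-14 − 7.946·10^-14| = 3.19·10^-14 J = 0.199 MeV.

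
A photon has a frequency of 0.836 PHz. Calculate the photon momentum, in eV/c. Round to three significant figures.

3.46 eV/c

Use h = 6.62607015e-34 J·s, c = 2.99792458e8 m/s, 1 eV = 1.602176634e-19 J.
Convert to SI: f = 0.836 PHz = 8.36e14 Hz.
The photon relation is p = hf/c, giving p = 1.848e-27 kg·m/s.
Converting to eV/c: p = 3.457 eV/c ≈ 3.46 eV/c.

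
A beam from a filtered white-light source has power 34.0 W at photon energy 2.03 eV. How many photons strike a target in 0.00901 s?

9.42e17 photons

Total energy: E_total = P·t = 34.0 × 0.00901 = 0.3063 J.
Per-photon energy: E = 3.252e-19 J.
N = E_total / E_photon = 9.42e17.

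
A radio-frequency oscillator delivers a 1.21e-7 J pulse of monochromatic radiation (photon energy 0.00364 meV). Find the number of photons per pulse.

Per-photon energy: E = 5.832e-25 J (from energy = 0.00364 meV).
N = E_total / E_photon = 1.21e-7 J / 5.832e-25 J = 2.07e17.

2.07e17 photons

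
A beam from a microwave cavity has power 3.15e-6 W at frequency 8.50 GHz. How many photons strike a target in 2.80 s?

Total energy: E_total = P·t = 3.15e-6 × 2.80 = 8.820e-6 J.
Per-photon energy: E = 5.632e-24 J.
N = E_total / E_photon = 1.57e18.

1.57e18 photons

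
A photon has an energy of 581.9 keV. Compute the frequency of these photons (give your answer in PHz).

1.41e5 PHz

Use h = 6.62607015e-34 J·s, 1 eV = 1.602176634e-19 J.
First convert: E = 581.9 keV = 9.3231e-14 J.
Since f = E/h for a photon, f = 1.407e20 Hz.
Converting to PHz: f = 140700 PHz ≈ 1.41e5 PHz.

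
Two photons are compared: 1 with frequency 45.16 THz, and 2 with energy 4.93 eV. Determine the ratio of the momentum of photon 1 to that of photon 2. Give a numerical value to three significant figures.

p_1 = 9.981 × 10^-29 kg·m/s (from frequency = 45.16 THz, via p = hf/c).
p_2 = 2.635 × 10^-27 kg·m/s (from energy = 4.93 eV, via p = E/c).
Ratio = 9.981 × 10^-29 / 2.635 × 10^-27 = 0.0379.

0.0379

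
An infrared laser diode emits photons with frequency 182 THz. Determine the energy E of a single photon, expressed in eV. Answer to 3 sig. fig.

0.753 eV

Convert to SI: f = 182 THz = 1.82e14 Hz.
For a photon E = hf, so E = 1.206e-19 J.
Converting to eV: E = 0.7527 eV ≈ 0.753 eV.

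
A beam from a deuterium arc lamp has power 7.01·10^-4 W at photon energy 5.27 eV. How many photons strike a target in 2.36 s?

1.96·10^15 photons

Total energy: E_total = P·t = 7.01·10^-4 × 2.36 = 0.001654 J.
Per-photon energy: E = 8.443·10^-19 J.
N = E_total / E_photon = 1.96·10^15.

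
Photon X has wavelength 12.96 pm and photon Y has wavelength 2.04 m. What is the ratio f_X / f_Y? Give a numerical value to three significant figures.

f_X = 2.313e19 Hz (from wavelength = 12.96 pm, via f = c/λ).
f_Y = 1.470e8 Hz (from wavelength = 2.04 m, via f = c/λ).
Ratio = 2.313e19 / 1.470e8 = 1.57e11.

1.57e11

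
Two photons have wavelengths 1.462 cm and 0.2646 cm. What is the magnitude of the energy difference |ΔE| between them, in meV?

0.384 meV

Using E = hc/λ: E₁ = 1.3587e-23 J, E₂ = 7.5074e-23 J.
|ΔE| = |1.3587e-23 − 7.5074e-23| = 6.15e-23 J = 0.384 meV.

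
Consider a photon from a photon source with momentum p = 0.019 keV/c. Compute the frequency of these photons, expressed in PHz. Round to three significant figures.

First convert: p = 0.019 keV/c = 1.0154 × 10^-26 kg·m/s.
For a photon f = pc/h, so f = 4.594 × 10^15 Hz.
Converting to PHz: f = 4.594 PHz ≈ 4.59 PHz.

4.59 PHz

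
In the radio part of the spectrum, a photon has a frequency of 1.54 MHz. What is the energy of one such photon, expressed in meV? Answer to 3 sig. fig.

Convert to SI: f = 1.54 MHz = 1.54e6 Hz.
Since E = hf for a photon, E = 1.020e-27 J.
Converting to meV: E = 6.369e-6 meV ≈ 6.37e-6 meV.

6.37e-6 meV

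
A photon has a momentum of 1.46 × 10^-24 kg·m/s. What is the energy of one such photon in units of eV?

2730 eV

Apply E = pc: E = 4.377 × 10^-16 J.
Converting to eV: E = 2732 eV ≈ 2730 eV.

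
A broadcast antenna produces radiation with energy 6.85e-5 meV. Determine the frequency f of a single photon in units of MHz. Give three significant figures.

16.6 MHz

Take h = 6.62607015e-34 J·s, 1 eV = 1.602176634e-19 J.
First convert: E = 6.85e-5 meV = 1.0975e-26 J.
Since f = E/h for a photon, f = 1.656e7 Hz.
Converting to MHz: f = 16.56 MHz ≈ 16.6 MHz.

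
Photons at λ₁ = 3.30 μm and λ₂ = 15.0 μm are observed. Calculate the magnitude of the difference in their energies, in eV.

0.293 eV

Using E = hc/λ: E₁ = 6.020e-20 J, E₂ = 1.324e-20 J.
|ΔE| = |6.020e-20 − 1.324e-20| = 4.70e-20 J = 0.293 eV.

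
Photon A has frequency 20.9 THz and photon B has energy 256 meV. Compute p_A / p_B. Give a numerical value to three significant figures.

p_A = 4.619 × 10^-29 kg·m/s (from frequency = 20.9 THz, via p = hf/c).
p_B = 1.368 × 10^-28 kg·m/s (from energy = 256 meV, via p = E/c).
Ratio = 4.619 × 10^-29 / 1.368 × 10^-28 = 0.338.

0.338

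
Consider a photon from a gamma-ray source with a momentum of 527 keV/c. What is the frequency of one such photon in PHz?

1.27 × 10^5 PHz

Use h = 6.62607015 × 10^-34 J·s, c = 2.99792458 × 10^8 m/s, 1 eV = 1.602176634 × 10^-19 J.
Convert to SI: p = 527 keV/c = 2.8164 × 10^-22 kg·m/s.
Apply f = pc/h: f = 1.274 × 10^20 Hz.
Converting to PHz: f = 127400 PHz ≈ 1.27 × 10^5 PHz.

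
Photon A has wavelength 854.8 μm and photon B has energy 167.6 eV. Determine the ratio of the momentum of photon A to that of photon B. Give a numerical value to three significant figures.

8.65e-6

p_A = 7.752e-31 kg·m/s (from wavelength = 854.8 μm, via p = h/λ).
p_B = 8.957e-26 kg·m/s (from energy = 167.6 eV, via p = E/c).
Ratio = 7.752e-31 / 8.957e-26 = 8.65e-6.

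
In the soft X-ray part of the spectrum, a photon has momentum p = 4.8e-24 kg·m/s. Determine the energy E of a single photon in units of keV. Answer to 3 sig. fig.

8.98 keV

Use c = 2.99792458e8 m/s, 1 eV = 1.602176634e-19 J.
For a photon E = pc, so E = 1.439e-15 J.
Converting to keV: E = 8.982 keV ≈ 8.98 keV.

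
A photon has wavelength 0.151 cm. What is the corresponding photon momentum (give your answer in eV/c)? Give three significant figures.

In SI units: λ = 0.151 cm = 0.00151 m.
Apply p = h/λ: p = 4.388 × 10^-31 kg·m/s.
Converting to eV/c: p = 8.211 × 10^-4 eV/c ≈ 8.21 × 10^-4 eV/c.

8.21 × 10^-4 eV/c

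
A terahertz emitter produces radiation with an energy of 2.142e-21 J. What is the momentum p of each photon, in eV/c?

Since p = E/c for a photon, p = 7.145e-30 kg·m/s.
Converting to eV/c: p = 0.01337 eV/c ≈ 0.0134 eV/c.

0.0134 eV/c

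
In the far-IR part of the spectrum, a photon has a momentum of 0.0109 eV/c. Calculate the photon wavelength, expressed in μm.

Use h = 6.62607015·10^-34 J·s, c = 2.99792458·10^8 m/s, 1 eV = 1.602176634·10^-19 J.
In SI units: p = 0.0109 eV/c = 5.8253·10^-30 kg·m/s.
Apply λ = h/p: λ = 1.137·10^-4 m.
Converting to μm: λ = 113.7 μm ≈ 114 μm.

114 μm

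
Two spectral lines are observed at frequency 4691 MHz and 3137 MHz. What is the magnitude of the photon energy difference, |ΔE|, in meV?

6.43 × 10^-3 meV

Using E = hf: E₁ = 3.1083 × 10^-24 J, E₂ = 2.0786 × 10^-24 J.
|ΔE| = |3.1083 × 10^-24 − 2.0786 × 10^-24| = 1.03 × 10^-24 J = 6.43 × 10^-3 meV.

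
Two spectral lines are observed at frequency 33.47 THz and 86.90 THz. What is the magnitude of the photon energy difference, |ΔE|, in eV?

Using E = hf: E₁ = 2.2177e-20 J, E₂ = 5.7581e-20 J.
|ΔE| = |2.2177e-20 − 5.7581e-20| = 3.54e-20 J = 0.221 eV.

0.221 eV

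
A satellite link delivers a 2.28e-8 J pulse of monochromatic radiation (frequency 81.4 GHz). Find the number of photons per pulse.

4.23e14 photons

Per-photon energy: E = 5.394e-23 J (from frequency = 81.4 GHz).
N = E_total / E_photon = 2.28e-8 J / 5.394e-23 J = 4.23e14.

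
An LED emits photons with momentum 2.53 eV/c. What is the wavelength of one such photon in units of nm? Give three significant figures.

First convert: p = 2.53 eV/c = 1.3521 × 10^-27 kg·m/s.
Since λ = h/p for a photon, λ = 4.901 × 10^-7 m.
Converting to nm: λ = 490.1 nm ≈ 490 nm.

490 nm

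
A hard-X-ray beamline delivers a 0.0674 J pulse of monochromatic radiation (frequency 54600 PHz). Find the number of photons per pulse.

Per-photon energy: E = 3.618e-14 J (from frequency = 54600 PHz).
N = E_total / E_photon = 0.0674 J / 3.618e-14 J = 1.86e12.

1.86e12 photons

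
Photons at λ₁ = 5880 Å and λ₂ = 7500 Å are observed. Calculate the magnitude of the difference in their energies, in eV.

0.455 eV

Using E = hc/λ: E₁ = 3.378 × 10^-19 J, E₂ = 2.649 × 10^-19 J.
|ΔE| = |3.378 × 10^-19 − 2.649 × 10^-19| = 7.30 × 10^-20 J = 0.455 eV.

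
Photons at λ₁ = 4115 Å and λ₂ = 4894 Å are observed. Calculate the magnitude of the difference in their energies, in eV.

Using E = hc/λ: E₁ = 4.8273e-19 J, E₂ = 4.0589e-19 J.
|ΔE| = |4.8273e-19 − 4.0589e-19| = 7.68e-20 J = 0.480 eV.

0.480 eV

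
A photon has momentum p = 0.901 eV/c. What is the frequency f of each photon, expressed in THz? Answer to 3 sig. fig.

218 THz

In SI units: p = 0.901 eV/c = 4.8152·10^-28 kg·m/s.
Since f = pc/h for a photon, f = 2.179·10^14 Hz.
Converting to THz: f = 217.9 THz ≈ 218 THz.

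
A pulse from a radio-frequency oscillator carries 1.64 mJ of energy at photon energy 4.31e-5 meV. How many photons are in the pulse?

2.37e23 photons

Per-photon energy: E = 6.905e-27 J (from energy = 4.31e-5 meV).
N = E_total / E_photon = 0.00164 J / 6.905e-27 J = 2.37e23.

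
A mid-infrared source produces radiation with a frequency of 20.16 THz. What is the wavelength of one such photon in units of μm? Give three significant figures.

14.9 μm

Use c = 2.99792458 × 10^8 m/s.
First convert: f = 20.16 THz = 2.016 × 10^13 Hz.
Since λ = c/f for a photon, λ = 1.487 × 10^-5 m.
Converting to μm: λ = 14.87 μm ≈ 14.9 μm.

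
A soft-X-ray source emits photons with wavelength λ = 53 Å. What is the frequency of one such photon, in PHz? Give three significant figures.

56.6 PHz

Take c = 2.99792458e8 m/s.
First convert: λ = 53 Å = 5.3e-9 m.
For a photon f = c/λ, so f = 5.656e16 Hz.
Converting to PHz: f = 56.56 PHz ≈ 56.6 PHz.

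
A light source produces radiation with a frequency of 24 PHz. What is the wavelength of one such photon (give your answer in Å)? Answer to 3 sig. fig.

First convert: f = 24 PHz = 2.4 × 10^16 Hz.
Since λ = c/f for a photon, λ = 1.249 × 10^-8 m.
Converting to Å: λ = 124.9 Å ≈ 125 Å.

125 Å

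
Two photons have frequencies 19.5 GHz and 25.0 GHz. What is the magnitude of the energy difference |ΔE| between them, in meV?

0.0227 meV

Using E = hf: E₁ = 1.292e-23 J, E₂ = 1.657e-23 J.
|ΔE| = |1.292e-23 − 1.657e-23| = 3.64e-24 J = 0.0227 meV.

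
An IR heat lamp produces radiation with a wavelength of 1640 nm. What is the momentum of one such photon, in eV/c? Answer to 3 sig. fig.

0.756 eV/c

First convert: λ = 1640 nm = 1.64e-6 m.
Apply p = h/λ: p = 4.040e-28 kg·m/s.
Converting to eV/c: p = 0.7560 eV/c ≈ 0.756 eV/c.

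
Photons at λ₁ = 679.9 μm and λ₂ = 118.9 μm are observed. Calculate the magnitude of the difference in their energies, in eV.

Using E = hc/λ: E₁ = 2.9217e-22 J, E₂ = 1.6707e-21 J.
|ΔE| = |2.9217e-22 − 1.6707e-21| = 1.38e-21 J = 8.60e-3 eV.

8.60e-3 eV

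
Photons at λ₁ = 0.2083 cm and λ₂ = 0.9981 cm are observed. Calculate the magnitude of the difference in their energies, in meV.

0.471 meV

Using E = hc/λ: E₁ = 9.5365·10^-23 J, E₂ = 1.9902·10^-23 J.
|ΔE| = |9.5365·10^-23 − 1.9902·10^-23| = 7.55·10^-23 J = 0.471 meV.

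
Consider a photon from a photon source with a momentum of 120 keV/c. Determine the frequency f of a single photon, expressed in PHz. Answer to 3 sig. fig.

First convert: p = 120 keV/c = 6.4131e-23 kg·m/s.
Apply f = pc/h: f = 2.902e19 Hz.
Converting to PHz: f = 29020 PHz ≈ 2.90e4 PHz.

2.90e4 PHz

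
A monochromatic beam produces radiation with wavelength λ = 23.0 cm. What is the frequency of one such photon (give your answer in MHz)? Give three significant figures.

1300 MHz

(c = 2.99792458e8 m/s.)
First convert: λ = 23.0 cm = 0.230 m.
Since f = c/λ for a photon, f = 1.303e9 Hz.
Converting to MHz: f = 1303 MHz ≈ 1300 MHz.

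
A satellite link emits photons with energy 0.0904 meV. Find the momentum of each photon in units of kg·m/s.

4.83 × 10^-32 kg·m/s

Use c = 2.99792458 × 10^8 m/s, 1 eV = 1.602176634 × 10^-19 J.
Convert to SI: E = 0.0904 meV = 1.4484 × 10^-23 J.
Apply p = E/c: p = 4.831 × 10^-32 kg·m/s.
So p ≈ 4.83 × 10^-32 kg·m/s.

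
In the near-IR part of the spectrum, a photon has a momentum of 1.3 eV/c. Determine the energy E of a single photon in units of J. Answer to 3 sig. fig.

2.08 × 10^-19 J

(c = 2.99792458 × 10^8 m/s, 1 eV = 1.602176634 × 10^-19 J.)
Convert to SI: p = 1.3 eV/c = 6.9476 × 10^-28 kg·m/s.
Apply E = pc: E = 2.083 × 10^-19 J.
So E ≈ 2.08 × 10^-19 J.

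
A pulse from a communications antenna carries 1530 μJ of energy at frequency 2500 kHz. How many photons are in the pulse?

Per-photon energy: E = 1.657e-27 J (from frequency = 2500 kHz).
N = E_total / E_photon = 0.00153 J / 1.657e-27 J = 9.24e23.

9.24e23 photons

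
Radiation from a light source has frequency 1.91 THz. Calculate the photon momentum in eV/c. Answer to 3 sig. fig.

Convert to SI: f = 1.91 THz = 1.91e12 Hz.
Apply p = hf/c: p = 4.222e-30 kg·m/s.
Converting to eV/c: p = 0.007899 eV/c ≈ 7.90e-3 eV/c.

7.90e-3 eV/c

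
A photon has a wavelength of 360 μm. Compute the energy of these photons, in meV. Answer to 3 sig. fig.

Take h = 6.62607015e-34 J·s, c = 2.99792458e8 m/s, 1 eV = 1.602176634e-19 J.
Convert to SI: λ = 360 μm = 3.6e-4 m.
For a photon E = hc/λ, so E = 5.518e-22 J.
Converting to meV: E = 3.444 meV ≈ 3.44 meV.

3.44 meV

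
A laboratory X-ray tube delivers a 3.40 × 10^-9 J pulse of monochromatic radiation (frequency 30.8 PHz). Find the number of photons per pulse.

Per-photon energy: E = 2.041 × 10^-17 J (from frequency = 30.8 PHz).
N = E_total / E_photon = 3.40 × 10^-9 J / 2.041 × 10^-17 J = 1.67 × 10^8.

1.67 × 10^8 photons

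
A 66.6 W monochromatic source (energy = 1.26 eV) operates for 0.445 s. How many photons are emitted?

1.47e20 photons

Total energy: E_total = P·t = 66.6 × 0.445 = 29.64 J.
Per-photon energy: E = 2.019e-19 J.
N = E_total / E_photon = 1.47e20.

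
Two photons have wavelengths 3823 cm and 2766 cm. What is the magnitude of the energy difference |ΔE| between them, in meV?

1.24e-5 meV

Using E = hc/λ: E₁ = 5.1960e-27 J, E₂ = 7.1817e-27 J.
|ΔE| = |5.1960e-27 − 7.1817e-27| = 1.99e-27 J = 1.24e-5 meV.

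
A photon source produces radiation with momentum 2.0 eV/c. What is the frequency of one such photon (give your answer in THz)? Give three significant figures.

First convert: p = 2.0 eV/c = 1.0689e-27 kg·m/s.
Apply f = pc/h: f = 4.836e14 Hz.
Converting to THz: f = 483.6 THz ≈ 484 THz.

484 THz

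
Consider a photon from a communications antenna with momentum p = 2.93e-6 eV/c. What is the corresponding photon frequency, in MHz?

First convert: p = 2.93e-6 eV/c = 1.5659e-33 kg·m/s.
Since f = pc/h for a photon, f = 7.085e8 Hz.
Converting to MHz: f = 708.5 MHz ≈ 708 MHz.

708 MHz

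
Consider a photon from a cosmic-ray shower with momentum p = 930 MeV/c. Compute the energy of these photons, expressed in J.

1.49e-10 J

Convert to SI: p = 930 MeV/c = 4.9702e-19 kg·m/s.
Apply E = pc: E = 1.490e-10 J.
So E ≈ 1.49e-10 J.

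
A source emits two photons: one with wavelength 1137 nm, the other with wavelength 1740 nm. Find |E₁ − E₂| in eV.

0.378 eV

Using E = hc/λ: E₁ = 1.7471e-19 J, E₂ = 1.1416e-19 J.
|ΔE| = |1.7471e-19 − 1.1416e-19| = 6.05e-20 J = 0.378 eV.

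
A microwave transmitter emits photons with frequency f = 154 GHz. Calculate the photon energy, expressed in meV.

First convert: f = 154 GHz = 1.54e11 Hz.
Since E = hf for a photon, E = 1.020e-22 J.
Converting to meV: E = 0.6369 meV ≈ 0.637 meV.

0.637 meV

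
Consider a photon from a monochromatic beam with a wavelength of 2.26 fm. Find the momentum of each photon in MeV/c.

549 MeV/c

In SI units: λ = 2.26 fm = 2.26 × 10^-15 m.
Apply p = h/λ: p = 2.932 × 10^-19 kg·m/s.
Converting to MeV/c: p = 548.6 MeV/c ≈ 549 MeV/c.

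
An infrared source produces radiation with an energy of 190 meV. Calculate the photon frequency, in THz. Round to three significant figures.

First convert: E = 190 meV = 3.0441 × 10^-20 J.
Since f = E/h for a photon, f = 4.594 × 10^13 Hz.
Converting to THz: f = 45.94 THz ≈ 45.9 THz.

45.9 THz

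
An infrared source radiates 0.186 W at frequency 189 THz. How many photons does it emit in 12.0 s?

1.78 × 10^19 photons

Total energy: E_total = P·t = 0.186 × 12.0 = 2.232 J.
Per-photon energy: E = 1.252 × 10^-19 J.
N = E_total / E_photon = 1.78 × 10^19.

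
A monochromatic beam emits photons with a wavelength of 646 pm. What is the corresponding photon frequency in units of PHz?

464 PHz

Take c = 2.99792458 × 10^8 m/s.
In SI units: λ = 646 pm = 6.46 × 10^-10 m.
The photon relation is f = c/λ, giving f = 4.641 × 10^17 Hz.
Converting to PHz: f = 464.1 PHz ≈ 464 PHz.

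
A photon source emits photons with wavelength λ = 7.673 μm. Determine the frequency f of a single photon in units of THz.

39.1 THz

Convert to SI: λ = 7.673 μm = 7.673e-6 m.
For a photon f = c/λ, so f = 3.907e13 Hz.
Converting to THz: f = 39.07 THz ≈ 39.1 THz.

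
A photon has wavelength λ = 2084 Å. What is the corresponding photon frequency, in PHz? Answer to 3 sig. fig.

1.44 PHz

Take c = 2.99792458e8 m/s.
First convert: λ = 2084 Å = 2.084e-7 m.
For a photon f = c/λ, so f = 1.439e15 Hz.
Converting to PHz: f = 1.439 PHz ≈ 1.44 PHz.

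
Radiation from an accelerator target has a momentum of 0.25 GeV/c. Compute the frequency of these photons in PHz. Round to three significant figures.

6.04·10^7 PHz

Take h = 6.62607015·10^-34 J·s, c = 2.99792458·10^8 m/s, 1 eV = 1.602176634·10^-19 J.
Convert to SI: p = 0.25 GeV/c = 1.3361·10^-19 kg·m/s.
The photon relation is f = pc/h, giving f = 6.045·10^22 Hz.
Converting to PHz: f = 6.045·10^7 PHz ≈ 6.04·10^7 PHz.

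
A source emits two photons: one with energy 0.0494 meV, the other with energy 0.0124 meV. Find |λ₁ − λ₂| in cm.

Using λ = hc/E: λ₁ = 0.02510 m, λ₂ = 0.09999 m.
|Δλ| = |0.02510 − 0.09999| = 0.0749 m = 7.49 cm.

7.49 cm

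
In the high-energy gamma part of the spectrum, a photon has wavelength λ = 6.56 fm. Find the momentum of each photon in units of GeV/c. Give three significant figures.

Use h = 6.62607015e-34 J·s, c = 2.99792458e8 m/s, 1 eV = 1.602176634e-19 J.
Convert to SI: λ = 6.56 fm = 6.56e-15 m.
The photon relation is p = h/λ, giving p = 1.010e-19 kg·m/s.
Converting to GeV/c: p = 0.1890 GeV/c ≈ 0.189 GeV/c.

0.189 GeV/c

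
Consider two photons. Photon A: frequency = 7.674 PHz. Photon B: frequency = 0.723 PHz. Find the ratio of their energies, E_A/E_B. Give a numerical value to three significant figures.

10.6

E_A = 5.085·10^-18 J (from frequency = 7.674 PHz, via E = hf).
E_B = 4.791·10^-19 J (from frequency = 0.723 PHz, via E = hf).
Ratio = 5.085·10^-18 / 4.791·10^-19 = 10.6.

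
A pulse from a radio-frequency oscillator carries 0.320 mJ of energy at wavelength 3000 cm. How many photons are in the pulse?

4.83e22 photons

Per-photon energy: E = 6.621e-27 J (from wavelength = 3000 cm).
N = E_total / E_photon = 3.20e-4 J / 6.621e-27 J = 4.83e22.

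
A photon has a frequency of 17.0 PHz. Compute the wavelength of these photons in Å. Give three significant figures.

(c = 2.99792458 × 10^8 m/s.)
Convert to SI: f = 17.0 PHz = 1.70 × 10^16 Hz.
The photon relation is λ = c/f, giving λ = 1.763 × 10^-8 m.
Converting to Å: λ = 176.3 Å ≈ 176 Å.

176 Å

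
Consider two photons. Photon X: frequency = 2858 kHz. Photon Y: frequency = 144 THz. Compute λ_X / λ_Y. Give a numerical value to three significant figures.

λ_X = 104.9 m (from frequency = 2858 kHz, via λ = c/f).
λ_Y = 2.082·10^-6 m (from frequency = 144 THz, via λ = c/f).
Ratio = 104.9 / 2.082·10^-6 = 5.04·10^7.

5.04·10^7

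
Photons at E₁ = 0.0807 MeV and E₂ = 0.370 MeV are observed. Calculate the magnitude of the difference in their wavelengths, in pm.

12.0 pm

Using λ = hc/E: λ₁ = 1.536 × 10^-11 m, λ₂ = 3.351 × 10^-12 m.
|Δλ| = |1.536 × 10^-11 − 3.351 × 10^-12| = 1.20 × 10^-11 m = 12.0 pm.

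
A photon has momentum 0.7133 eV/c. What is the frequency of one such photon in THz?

First convert: p = 0.7133 eV/c = 3.8121e-28 kg·m/s.
Apply f = pc/h: f = 1.725e14 Hz.
Converting to THz: f = 172.5 THz ≈ 172 THz.

172 THz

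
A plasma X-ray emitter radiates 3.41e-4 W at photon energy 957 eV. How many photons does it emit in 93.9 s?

Total energy: E_total = P·t = 3.41e-4 × 93.9 = 0.03202 J.
Per-photon energy: E = 1.533e-16 J.
N = E_total / E_photon = 2.09e14.

2.09e14 photons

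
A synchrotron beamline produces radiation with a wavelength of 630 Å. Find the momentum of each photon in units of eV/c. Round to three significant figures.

19.7 eV/c

In SI units: λ = 630 Å = 6.3e-8 m.
Apply p = h/λ: p = 1.052e-26 kg·m/s.
Converting to eV/c: p = 19.68 eV/c ≈ 19.7 eV/c.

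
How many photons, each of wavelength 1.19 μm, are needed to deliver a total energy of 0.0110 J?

Per-photon energy: E = 1.669e-19 J (from wavelength = 1.19 μm).
N = E_total / E_photon = 0.0110 J / 1.669e-19 J = 6.59e16.

6.59e16 photons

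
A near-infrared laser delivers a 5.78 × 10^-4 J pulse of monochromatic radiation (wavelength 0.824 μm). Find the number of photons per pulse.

2.40 × 10^15 photons

Per-photon energy: E = 2.411 × 10^-19 J (from wavelength = 0.824 μm).
N = E_total / E_photon = 5.78 × 10^-4 J / 2.411 × 10^-19 J = 2.40 × 10^15.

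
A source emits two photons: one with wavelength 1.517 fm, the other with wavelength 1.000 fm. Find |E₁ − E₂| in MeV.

423 MeV

Using E = hc/λ: E₁ = 1.3095·10^-10 J, E₂ = 1.9864·10^-10 J.
|ΔE| = |1.3095·10^-10 − 1.9864·10^-10| = 6.77·10^-11 J = 423 MeV.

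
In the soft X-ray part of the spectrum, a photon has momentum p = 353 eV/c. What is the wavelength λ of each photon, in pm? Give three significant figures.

(h = 6.62607015e-34 J·s, c = 2.99792458e8 m/s, 1 eV = 1.602176634e-19 J.)
Convert to SI: p = 353 eV/c = 1.8865e-25 kg·m/s.
Apply λ = h/p: λ = 3.512e-9 m.
Converting to pm: λ = 3512 pm ≈ 3510 pm.

3510 pm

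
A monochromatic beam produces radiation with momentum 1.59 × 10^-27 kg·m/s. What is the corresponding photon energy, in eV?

Take c = 2.99792458 × 10^8 m/s, 1 eV = 1.602176634 × 10^-19 J.
Apply E = pc: E = 4.767 × 10^-19 J.
Converting to eV: E = 2.975 eV ≈ 2.98 eV.

2.98 eV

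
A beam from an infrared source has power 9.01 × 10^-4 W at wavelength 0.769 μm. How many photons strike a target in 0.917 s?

Total energy: E_total = P·t = 9.01 × 10^-4 × 0.917 = 8.262 × 10^-4 J.
Per-photon energy: E = 2.583 × 10^-19 J.
N = E_total / E_photon = 3.20 × 10^15.

3.20 × 10^15 photons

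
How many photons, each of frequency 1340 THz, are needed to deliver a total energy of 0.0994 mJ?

1.12e14 photons

Per-photon energy: E = 8.879e-19 J (from frequency = 1340 THz).
N = E_total / E_photon = 9.94e-5 J / 8.879e-19 J = 1.12e14.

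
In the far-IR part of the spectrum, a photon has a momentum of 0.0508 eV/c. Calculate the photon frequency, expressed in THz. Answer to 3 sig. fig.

First convert: p = 0.0508 eV/c = 2.7149e-29 kg·m/s.
For a photon f = pc/h, so f = 1.228e13 Hz.
Converting to THz: f = 12.28 THz ≈ 12.3 THz.

12.3 THz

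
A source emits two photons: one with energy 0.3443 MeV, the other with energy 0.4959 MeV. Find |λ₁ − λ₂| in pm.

Using λ = hc/E: λ₁ = 3.6011 × 10^-12 m, λ₂ = 2.5002 × 10^-12 m.
|Δλ| = |3.6011 × 10^-12 − 2.5002 × 10^-12| = 1.10 × 10^-12 m = 1.10 pm.

1.10 pm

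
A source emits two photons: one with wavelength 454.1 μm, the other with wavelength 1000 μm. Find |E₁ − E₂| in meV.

1.49 meV

Using E = hc/λ: E₁ = 4.3745 × 10^-22 J, E₂ = 1.9864 × 10^-22 J.
|ΔE| = |4.3745 × 10^-22 − 1.9864 × 10^-22| = 2.39 × 10^-22 J = 1.49 meV.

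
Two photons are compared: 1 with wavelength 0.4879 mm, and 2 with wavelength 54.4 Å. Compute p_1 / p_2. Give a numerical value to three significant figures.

1.11·10^-5

p_1 = 1.358·10^-30 kg·m/s (from wavelength = 0.4879 mm, via p = h/λ).
p_2 = 1.218·10^-25 kg·m/s (from wavelength = 54.4 Å, via p = h/λ).
Ratio = 1.358·10^-30 / 1.218·10^-25 = 1.11·10^-5.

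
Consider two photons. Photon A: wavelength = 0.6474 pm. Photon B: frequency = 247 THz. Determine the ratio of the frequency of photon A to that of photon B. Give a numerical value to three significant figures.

1.87 × 10^6

f_A = 4.631 × 10^20 Hz (from wavelength = 0.6474 pm, via f = c/λ).
f_B = 2.470 × 10^14 Hz (from frequency = 247 THz, via f given directly).
Ratio = 4.631 × 10^20 / 2.470 × 10^14 = 1.87 × 10^6.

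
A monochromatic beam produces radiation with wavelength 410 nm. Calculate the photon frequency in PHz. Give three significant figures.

0.731 PHz

Use c = 2.99792458 × 10^8 m/s.
Convert to SI: λ = 410 nm = 4.1 × 10^-7 m.
For a photon f = c/λ, so f = 7.312 × 10^14 Hz.
Converting to PHz: f = 0.7312 PHz ≈ 0.731 PHz.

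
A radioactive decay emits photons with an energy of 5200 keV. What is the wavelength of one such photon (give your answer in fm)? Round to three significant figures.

238 fm

Convert to SI: E = 5200 keV = 8.3313e-13 J.
The photon relation is λ = hc/E, giving λ = 2.384e-13 m.
Converting to fm: λ = 238.4 fm ≈ 238 fm.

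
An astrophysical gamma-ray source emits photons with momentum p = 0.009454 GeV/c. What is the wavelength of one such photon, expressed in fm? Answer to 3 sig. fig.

(h = 6.62607015 × 10^-34 J·s, c = 2.99792458 × 10^8 m/s, 1 eV = 1.602176634 × 10^-19 J.)
First convert: p = 0.009454 GeV/c = 5.0525 × 10^-21 kg·m/s.
The photon relation is λ = h/p, giving λ = 1.311 × 10^-13 m.
Converting to fm: λ = 131.1 fm ≈ 131 fm.

131 fm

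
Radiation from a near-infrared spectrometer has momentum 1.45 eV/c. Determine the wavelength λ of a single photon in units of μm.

0.855 μm

Use h = 6.62607015·10^-34 J·s, c = 2.99792458·10^8 m/s, 1 eV = 1.602176634·10^-19 J.
First convert: p = 1.45 eV/c = 7.7492·10^-28 kg·m/s.
Since λ = h/p for a photon, λ = 8.551·10^-7 m.
Converting to μm: λ = 0.8551 μm ≈ 0.855 μm.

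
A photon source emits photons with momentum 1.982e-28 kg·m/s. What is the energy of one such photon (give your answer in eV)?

Take c = 2.99792458e8 m/s, 1 eV = 1.602176634e-19 J.
Apply E = pc: E = 5.942e-20 J.
Converting to eV: E = 0.3709 eV ≈ 0.371 eV.

0.371 eV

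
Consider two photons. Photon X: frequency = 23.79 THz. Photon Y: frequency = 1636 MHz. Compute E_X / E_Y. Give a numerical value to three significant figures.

E_X = 1.576 × 10^-20 J (from frequency = 23.79 THz, via E = hf).
E_Y = 1.084 × 10^-24 J (from frequency = 1636 MHz, via E = hf).
Ratio = 1.576 × 10^-20 / 1.084 × 10^-24 = 1.45 × 10^4.

1.45 × 10^4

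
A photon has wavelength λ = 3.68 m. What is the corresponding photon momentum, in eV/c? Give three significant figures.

3.37 × 10^-7 eV/c

Apply p = h/λ: p = 1.801 × 10^-34 kg·m/s.
Converting to eV/c: p = 3.369 × 10^-7 eV/c ≈ 3.37 × 10^-7 eV/c.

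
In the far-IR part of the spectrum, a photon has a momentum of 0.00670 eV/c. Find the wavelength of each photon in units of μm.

First convert: p = 0.00670 eV/c = 3.5807·10^-30 kg·m/s.
The photon relation is λ = h/p, giving λ = 1.851·10^-4 m.
Converting to μm: λ = 185.1 μm ≈ 185 μm.

185 μm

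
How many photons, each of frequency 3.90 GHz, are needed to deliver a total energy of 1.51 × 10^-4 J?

5.84 × 10^19 photons

Per-photon energy: E = 2.584 × 10^-24 J (from frequency = 3.90 GHz).
N = E_total / E_photon = 1.51 × 10^-4 J / 2.584 × 10^-24 J = 5.84 × 10^19.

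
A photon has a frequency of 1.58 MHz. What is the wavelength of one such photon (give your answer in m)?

First convert: f = 1.58 MHz = 1.58e6 Hz.
Since λ = c/f for a photon, λ = 189.7 m.
So λ ≈ 190 m.

190 m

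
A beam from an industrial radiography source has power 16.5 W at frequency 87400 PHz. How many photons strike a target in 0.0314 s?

Total energy: E_total = P·t = 16.5 × 0.0314 = 0.5181 J.
Per-photon energy: E = 5.791 × 10^-14 J.
N = E_total / E_photon = 8.95 × 10^12.

8.95 × 10^12 photons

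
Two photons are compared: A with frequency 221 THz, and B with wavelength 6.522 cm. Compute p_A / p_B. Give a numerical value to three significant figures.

4.81 × 10^4

p_A = 4.885 × 10^-28 kg·m/s (from frequency = 221 THz, via p = hf/c).
p_B = 1.016 × 10^-32 kg·m/s (from wavelength = 6.522 cm, via p = h/λ).
Ratio = 4.885 × 10^-28 / 1.016 × 10^-32 = 4.81 × 10^4.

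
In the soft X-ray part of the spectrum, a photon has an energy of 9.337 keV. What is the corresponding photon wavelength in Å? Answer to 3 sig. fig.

(h = 6.62607015e-34 J·s, c = 2.99792458e8 m/s, 1 eV = 1.602176634e-19 J.)
Convert to SI: E = 9.337 keV = 1.4960e-15 J.
The photon relation is λ = hc/E, giving λ = 1.328e-10 m.
Converting to Å: λ = 1.328 Å ≈ 1.33 Å.

1.33 Å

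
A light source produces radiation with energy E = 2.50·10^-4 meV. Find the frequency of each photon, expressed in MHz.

60.4 MHz

(h = 6.62607015·10^-34 J·s, 1 eV = 1.602176634·10^-19 J.)
Convert to SI: E = 2.50·10^-4 meV = 4.0054·10^-26 J.
For a photon f = E/h, so f = 6.045·10^7 Hz.
Converting to MHz: f = 60.45 MHz ≈ 60.4 MHz.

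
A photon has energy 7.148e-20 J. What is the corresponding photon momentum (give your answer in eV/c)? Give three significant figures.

0.446 eV/c

Use c = 2.99792458e8 m/s, 1 eV = 1.602176634e-19 J.
The photon relation is p = E/c, giving p = 2.384e-28 kg·m/s.
Converting to eV/c: p = 0.4461 eV/c ≈ 0.446 eV/c.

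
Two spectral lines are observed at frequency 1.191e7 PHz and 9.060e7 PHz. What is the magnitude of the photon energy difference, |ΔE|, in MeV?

325 MeV

Using E = hf: E₁ = 7.8916e-12 J, E₂ = 6.0032e-11 J.
|ΔE| = |7.8916e-12 − 6.0032e-11| = 5.21e-11 J = 325 MeV.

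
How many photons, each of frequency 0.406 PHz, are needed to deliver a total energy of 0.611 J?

Per-photon energy: E = 2.690 × 10^-19 J (from frequency = 0.406 PHz).
N = E_total / E_photon = 0.611 J / 2.690 × 10^-19 J = 2.27 × 10^18.

2.27 × 10^18 photons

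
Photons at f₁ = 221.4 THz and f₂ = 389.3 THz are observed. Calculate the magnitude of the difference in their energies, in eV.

0.694 eV

Using E = hf: E₁ = 1.4670·10^-19 J, E₂ = 2.5795·10^-19 J.
|ΔE| = |1.4670·10^-19 − 2.5795·10^-19| = 1.11·10^-19 J = 0.694 eV.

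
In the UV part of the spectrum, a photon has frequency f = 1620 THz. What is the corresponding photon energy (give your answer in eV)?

6.70 eV

(h = 6.62607015e-34 J·s, 1 eV = 1.602176634e-19 J.)
First convert: f = 1620 THz = 1.62e15 Hz.
Apply E = hf: E = 1.073e-18 J.
Converting to eV: E = 6.700 eV ≈ 6.70 eV.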